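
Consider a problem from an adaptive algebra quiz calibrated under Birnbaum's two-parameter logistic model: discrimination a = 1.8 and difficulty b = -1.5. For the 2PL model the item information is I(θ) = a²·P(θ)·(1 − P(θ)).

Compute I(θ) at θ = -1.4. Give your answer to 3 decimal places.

P = 1/(1+e^{-0.1800}) = 0.5449
P(1−P) = 0.5449 × 0.4551 = 0.2480
I = a² × P(1−P) = 1.8² × 0.2480 = 0.80347

0.803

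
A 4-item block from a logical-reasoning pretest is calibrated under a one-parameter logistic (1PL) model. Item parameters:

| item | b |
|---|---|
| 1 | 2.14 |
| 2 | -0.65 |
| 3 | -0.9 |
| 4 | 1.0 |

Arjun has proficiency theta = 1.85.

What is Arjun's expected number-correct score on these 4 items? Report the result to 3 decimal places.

2.993

P(theta) = 1 / (1 + exp(−(theta − b)))
P_1 = 1/(1+e^{0.2900}) = 0.4280
P_2 = 1/(1+e^{-2.5000}) = 0.9241
P_3 = 1/(1+e^{-2.7500}) = 0.9399
P_4 = 1/(1+e^{-0.8500}) = 0.7006
E[score] = 0.4280 + 0.9241 + 0.9399 + 0.7006 = 2.9926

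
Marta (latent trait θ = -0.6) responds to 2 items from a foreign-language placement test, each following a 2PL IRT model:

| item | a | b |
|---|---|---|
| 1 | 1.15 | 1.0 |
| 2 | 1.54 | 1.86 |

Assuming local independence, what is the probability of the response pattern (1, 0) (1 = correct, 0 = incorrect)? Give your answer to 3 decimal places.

P(θ) = 1 / (1 + exp(−a(θ − b)))
P_1 = 1/(1+e^{1.8400}) = 0.1371
P_2 = 1/(1+e^{3.7884}) = 0.0221
L = P_1 × (1−P_2) = 0.1371 × 0.9779 = 0.13402

0.134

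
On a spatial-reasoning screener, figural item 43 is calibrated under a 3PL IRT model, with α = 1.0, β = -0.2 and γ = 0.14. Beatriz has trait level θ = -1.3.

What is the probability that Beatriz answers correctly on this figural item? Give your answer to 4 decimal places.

P(θ) = γ + (1 − γ) · 1 / (1 + exp(−α(θ − β)))
Exponent: 1.0 × (-1.3 − (-0.2)) = -1.1000
1/(1 + e^{1.1000}) = 0.2497
P = 0.14 + 0.86 × 0.2497 = 0.3548

0.3548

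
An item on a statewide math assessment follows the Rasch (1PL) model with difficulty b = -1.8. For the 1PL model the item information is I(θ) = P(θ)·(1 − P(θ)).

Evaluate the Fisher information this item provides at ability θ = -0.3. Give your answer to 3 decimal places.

P = 1/(1+e^{-1.5000}) = 0.8176
P(1−P) = 0.8176 × 0.1824 = 0.1491
I = P(1−P) = 0.14915

0.149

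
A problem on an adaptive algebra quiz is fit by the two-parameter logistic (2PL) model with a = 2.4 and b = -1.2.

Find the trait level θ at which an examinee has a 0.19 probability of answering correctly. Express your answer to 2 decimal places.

-1.80

P(θ) = 1 / (1 + exp(−a(θ − b)))
logit = ln(0.1900/0.8100) = -1.4500
θ = b + logit/(a) = -1.2 + (-1.4500)/2.4000 = -1.8042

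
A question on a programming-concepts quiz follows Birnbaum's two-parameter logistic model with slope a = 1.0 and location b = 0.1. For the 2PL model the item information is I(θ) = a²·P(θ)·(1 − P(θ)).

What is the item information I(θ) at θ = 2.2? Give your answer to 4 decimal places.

P = 1/(1+e^{-2.1000}) = 0.8909
P(1−P) = 0.8909 × 0.1091 = 0.0972
I = a² × P(1−P) = 1.0² × 0.0972 = 0.09719

0.0972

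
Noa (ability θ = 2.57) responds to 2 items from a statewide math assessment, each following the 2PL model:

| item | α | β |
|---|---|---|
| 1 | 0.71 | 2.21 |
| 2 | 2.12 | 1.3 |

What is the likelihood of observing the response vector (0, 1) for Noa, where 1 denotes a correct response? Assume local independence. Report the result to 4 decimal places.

P(θ) = 1 / (1 + exp(−α(θ − β)))
P_1 = 1/(1+e^{-0.2556}) = 0.5636
P_2 = 1/(1+e^{-2.6924}) = 0.9366
L = (1−P_1) × P_2 = 0.4364 × 0.9366 = 0.40876

0.4088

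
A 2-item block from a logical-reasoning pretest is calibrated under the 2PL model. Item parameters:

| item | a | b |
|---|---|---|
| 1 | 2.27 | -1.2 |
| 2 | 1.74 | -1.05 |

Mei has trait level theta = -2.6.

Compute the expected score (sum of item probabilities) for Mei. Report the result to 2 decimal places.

0.10

P(theta) = 1 / (1 + exp(−a(theta − b)))
P_1 = 1/(1+e^{3.1780}) = 0.0400
P_2 = 1/(1+e^{2.6970}) = 0.0632
E[score] = 0.0400 + 0.0632 = 0.1032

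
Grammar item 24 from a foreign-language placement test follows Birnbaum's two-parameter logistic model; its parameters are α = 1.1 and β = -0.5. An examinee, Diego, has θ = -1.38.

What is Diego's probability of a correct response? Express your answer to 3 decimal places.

P(θ) = 1 / (1 + exp(−α(θ − β)))
Exponent: 1.1 × (-1.38 − (-0.5)) = -0.9680
1/(1 + e^{0.9680}) = 0.2753

0.275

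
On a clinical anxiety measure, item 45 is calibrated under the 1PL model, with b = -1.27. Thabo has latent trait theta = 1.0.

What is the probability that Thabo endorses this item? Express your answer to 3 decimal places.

P(theta) = 1 / (1 + exp(−(theta − b)))
Exponent: (1.0 − (-1.27)) = 2.2700
1/(1 + e^{-2.2700}) = 0.9064
P = 0.9064

0.906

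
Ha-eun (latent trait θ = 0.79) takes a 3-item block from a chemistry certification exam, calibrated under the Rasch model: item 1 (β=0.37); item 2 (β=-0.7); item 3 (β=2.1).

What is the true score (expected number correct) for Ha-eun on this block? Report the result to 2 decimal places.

1.63

P(θ) = 1 / (1 + exp(−(θ − β)))
P_1 = 1/(1+e^{-0.4200}) = 0.6035
P_2 = 1/(1+e^{-1.4900}) = 0.8161
P_3 = 1/(1+e^{1.3100}) = 0.2125
E[score] = 0.6035 + 0.8161 + 0.2125 = 1.6320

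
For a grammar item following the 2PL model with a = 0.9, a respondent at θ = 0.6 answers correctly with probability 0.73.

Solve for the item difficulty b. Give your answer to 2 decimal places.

P(θ) = 1 / (1 + exp(−a(θ − b)))
logit(0.73) = ln(0.73/0.27) = 0.9946
b = θ − logit/(a) = 0.6 − 0.9946/0.9000 = -0.5051

-0.51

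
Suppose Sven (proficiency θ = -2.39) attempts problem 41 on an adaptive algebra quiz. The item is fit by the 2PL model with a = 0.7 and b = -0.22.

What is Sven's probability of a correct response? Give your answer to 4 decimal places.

P(θ) = 1 / (1 + exp(−a(θ − b)))
Exponent: 0.7 × (-2.39 − (-0.22)) = -1.5190
1/(1 + e^{1.5190}) = 0.1796

0.1796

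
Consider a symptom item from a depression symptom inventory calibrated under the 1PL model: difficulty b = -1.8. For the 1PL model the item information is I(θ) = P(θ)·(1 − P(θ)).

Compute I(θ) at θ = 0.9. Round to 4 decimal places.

0.0590

P = 1/(1+e^{-2.7000}) = 0.9370
P(1−P) = 0.9370 × 0.0630 = 0.0590
I = P(1−P) = 0.05901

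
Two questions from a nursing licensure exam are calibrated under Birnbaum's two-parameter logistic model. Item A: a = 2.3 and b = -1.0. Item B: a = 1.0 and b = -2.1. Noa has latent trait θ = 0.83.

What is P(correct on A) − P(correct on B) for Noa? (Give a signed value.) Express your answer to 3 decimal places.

0.036

P(θ) = 1 / (1 + exp(−a(θ − b)))
P_A = 0.9854
P_B = 0.9493
P_A − P_B = 0.0360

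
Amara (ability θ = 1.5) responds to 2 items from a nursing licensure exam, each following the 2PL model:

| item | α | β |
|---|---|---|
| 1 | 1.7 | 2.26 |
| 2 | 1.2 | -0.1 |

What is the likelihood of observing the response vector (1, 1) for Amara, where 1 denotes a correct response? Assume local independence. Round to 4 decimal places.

P(θ) = 1 / (1 + exp(−α(θ − β)))
P_1 = 1/(1+e^{1.2920}) = 0.2155
P_2 = 1/(1+e^{-1.9200}) = 0.8721
L = P_1 × P_2 = 0.2155 × 0.8721 = 0.18796

0.1880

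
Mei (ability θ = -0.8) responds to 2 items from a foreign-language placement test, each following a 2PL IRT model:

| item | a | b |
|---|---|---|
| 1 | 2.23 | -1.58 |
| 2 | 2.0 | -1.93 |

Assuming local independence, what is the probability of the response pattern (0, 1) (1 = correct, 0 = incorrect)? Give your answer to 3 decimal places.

0.135

P(θ) = 1 / (1 + exp(−a(θ − b)))
P_1 = 1/(1+e^{-1.7394}) = 0.8506
P_2 = 1/(1+e^{-2.2600}) = 0.9055
L = (1−P_1) × P_2 = 0.1494 × 0.9055 = 0.13527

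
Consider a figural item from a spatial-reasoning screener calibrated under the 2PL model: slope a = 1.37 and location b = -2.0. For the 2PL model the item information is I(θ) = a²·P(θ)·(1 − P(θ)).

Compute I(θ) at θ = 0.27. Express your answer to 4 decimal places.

0.0767

P = 1/(1+e^{-3.1099}) = 0.9573
P(1−P) = 0.9573 × 0.0427 = 0.0409
I = a² × P(1−P) = 1.37² × 0.0409 = 0.07672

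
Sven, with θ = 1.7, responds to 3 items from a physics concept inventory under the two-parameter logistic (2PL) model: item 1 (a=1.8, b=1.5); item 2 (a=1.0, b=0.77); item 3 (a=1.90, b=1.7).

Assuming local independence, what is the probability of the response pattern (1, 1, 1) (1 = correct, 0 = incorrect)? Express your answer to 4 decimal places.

0.2112

P(θ) = 1 / (1 + exp(−a(θ − b)))
P_1 = 1/(1+e^{-0.3600}) = 0.5890
P_2 = 1/(1+e^{-0.9300}) = 0.7171
P_3 = 1/(1+e^{0.0000}) = 0.5000
L = P_1 × P_2 × P_3 = 0.5890 × 0.7171 × 0.5000 = 0.21119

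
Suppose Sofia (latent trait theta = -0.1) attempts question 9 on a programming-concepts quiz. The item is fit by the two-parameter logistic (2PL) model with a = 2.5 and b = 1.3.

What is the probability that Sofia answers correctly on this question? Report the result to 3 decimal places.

0.029

P(theta) = 1 / (1 + exp(−a(theta − b)))
Exponent: 2.5 × (-0.1 − 1.3) = -3.5000
1/(1 + e^{3.5000}) = 0.0293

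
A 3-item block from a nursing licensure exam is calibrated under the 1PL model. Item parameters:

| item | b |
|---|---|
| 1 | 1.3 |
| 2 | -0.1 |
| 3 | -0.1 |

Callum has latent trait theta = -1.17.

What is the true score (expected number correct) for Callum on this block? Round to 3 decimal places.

0.589

P(theta) = 1 / (1 + exp(−(theta − b)))
P_1 = 1/(1+e^{2.4700}) = 0.0780
P_2 = 1/(1+e^{1.0700}) = 0.2554
P_3 = 1/(1+e^{1.0700}) = 0.2554
E[score] = 0.0780 + 0.2554 + 0.2554 = 0.5888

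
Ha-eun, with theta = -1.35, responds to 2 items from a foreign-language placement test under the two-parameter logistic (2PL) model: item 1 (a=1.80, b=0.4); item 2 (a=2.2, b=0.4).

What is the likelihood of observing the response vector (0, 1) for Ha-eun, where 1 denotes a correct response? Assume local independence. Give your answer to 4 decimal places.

P(theta) = 1 / (1 + exp(−a(theta − b)))
P_1 = 1/(1+e^{3.1500}) = 0.0411
P_2 = 1/(1+e^{3.8500}) = 0.0208
L = (1−P_1) × P_2 = 0.9589 × 0.0208 = 0.01998

0.0200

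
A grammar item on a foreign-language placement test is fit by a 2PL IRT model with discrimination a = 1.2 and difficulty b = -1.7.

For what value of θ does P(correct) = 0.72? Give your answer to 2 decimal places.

-0.91

P(θ) = 1 / (1 + exp(−a(θ − b)))
logit = ln(0.7200/0.2800) = 0.9445
θ = b + logit/(a) = -1.7 + 0.9445/1.2000 = -0.9129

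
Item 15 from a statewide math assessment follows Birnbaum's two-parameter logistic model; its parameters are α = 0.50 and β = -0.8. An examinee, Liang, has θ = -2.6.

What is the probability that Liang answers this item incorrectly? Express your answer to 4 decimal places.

P(θ) = 1 / (1 + exp(−α(θ − β)))
Exponent: 0.50 × (-2.6 − (-0.8)) = -0.9000
1/(1 + e^{0.9000}) = 0.2891
P(incorrect) = 1 − 0.2891 = 0.7109

0.7109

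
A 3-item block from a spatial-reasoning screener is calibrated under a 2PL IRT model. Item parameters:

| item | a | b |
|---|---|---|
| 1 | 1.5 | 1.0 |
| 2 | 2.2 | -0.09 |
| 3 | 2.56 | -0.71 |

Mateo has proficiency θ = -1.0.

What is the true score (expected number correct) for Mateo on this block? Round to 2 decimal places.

P(θ) = 1 / (1 + exp(−a(θ − b)))
P_1 = 1/(1+e^{3.0000}) = 0.0474
P_2 = 1/(1+e^{2.0020}) = 0.1190
P_3 = 1/(1+e^{0.7424}) = 0.3225
E[score] = 0.0474 + 0.1190 + 0.3225 = 0.4889

0.49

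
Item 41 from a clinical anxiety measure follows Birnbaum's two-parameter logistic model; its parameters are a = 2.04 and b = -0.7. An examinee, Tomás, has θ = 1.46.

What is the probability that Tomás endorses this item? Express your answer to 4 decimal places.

0.9879

P(θ) = 1 / (1 + exp(−a(θ − b)))
Exponent: 2.04 × (1.46 − (-0.7)) = 4.4064
1/(1 + e^{-4.4064}) = 0.9879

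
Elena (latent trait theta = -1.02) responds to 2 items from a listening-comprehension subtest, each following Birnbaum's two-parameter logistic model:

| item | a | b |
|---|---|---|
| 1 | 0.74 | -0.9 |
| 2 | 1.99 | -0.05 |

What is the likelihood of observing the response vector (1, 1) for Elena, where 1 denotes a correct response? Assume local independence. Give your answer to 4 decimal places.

0.0605

P(theta) = 1 / (1 + exp(−a(theta − b)))
P_1 = 1/(1+e^{0.0888}) = 0.4778
P_2 = 1/(1+e^{1.9303}) = 0.1267
L = P_1 × P_2 = 0.4778 × 0.1267 = 0.06055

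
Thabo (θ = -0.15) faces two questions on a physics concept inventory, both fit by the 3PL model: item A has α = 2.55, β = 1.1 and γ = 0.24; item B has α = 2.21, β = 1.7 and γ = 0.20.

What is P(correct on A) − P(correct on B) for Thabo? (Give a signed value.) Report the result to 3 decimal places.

P(θ) = γ + (1 − γ) · 1 / (1 + exp(−α(θ − β)))
P_A = 0.2701
P_B = 0.2132
P_A − P_B = 0.0569

0.057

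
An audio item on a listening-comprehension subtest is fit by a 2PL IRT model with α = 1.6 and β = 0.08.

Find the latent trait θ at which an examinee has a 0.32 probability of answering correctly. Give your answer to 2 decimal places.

-0.39

P(θ) = 1 / (1 + exp(−α(θ − β)))
logit = ln(0.3200/0.6800) = -0.7538
θ = β + logit/(α) = 0.08 + (-0.7538)/1.6000 = -0.3911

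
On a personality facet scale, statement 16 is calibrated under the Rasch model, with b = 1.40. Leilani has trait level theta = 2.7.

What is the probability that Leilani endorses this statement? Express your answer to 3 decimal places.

P(theta) = 1 / (1 + exp(−(theta − b)))
Exponent: (2.7 − 1.40) = 1.3000
1/(1 + e^{-1.3000}) = 0.7858
P = 0.7858

0.786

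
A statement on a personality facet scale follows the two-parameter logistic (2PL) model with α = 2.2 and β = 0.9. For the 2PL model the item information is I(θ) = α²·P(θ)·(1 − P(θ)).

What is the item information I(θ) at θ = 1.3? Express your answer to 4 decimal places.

1.0030

P = 1/(1+e^{-0.8800}) = 0.7068
P(1−P) = 0.7068 × 0.2932 = 0.2072
I = α² × P(1−P) = 2.2² × 0.2072 = 1.00297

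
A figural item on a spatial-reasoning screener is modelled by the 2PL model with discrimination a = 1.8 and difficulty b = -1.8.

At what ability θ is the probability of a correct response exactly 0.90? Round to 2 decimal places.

-0.58

P(θ) = 1 / (1 + exp(−a(θ − b)))
logit = ln(0.9000/0.1000) = 2.1972
θ = b + logit/(a) = -1.8 + 2.1972/1.8000 = -0.5793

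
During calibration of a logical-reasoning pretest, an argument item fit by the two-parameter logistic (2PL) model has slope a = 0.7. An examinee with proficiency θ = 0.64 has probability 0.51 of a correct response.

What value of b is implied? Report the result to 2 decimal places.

P(θ) = 1 / (1 + exp(−a(θ − b)))
logit(0.51) = ln(0.51/0.49) = 0.0400
b = θ − logit/(a) = 0.64 − 0.0400/0.7000 = 0.5828

0.58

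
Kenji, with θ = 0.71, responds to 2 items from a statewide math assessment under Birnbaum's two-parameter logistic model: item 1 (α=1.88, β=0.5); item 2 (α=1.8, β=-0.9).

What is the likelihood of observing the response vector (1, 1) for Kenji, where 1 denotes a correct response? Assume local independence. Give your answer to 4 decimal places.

P(θ) = 1 / (1 + exp(−α(θ − β)))
P_1 = 1/(1+e^{-0.3948}) = 0.5974
P_2 = 1/(1+e^{-2.8980}) = 0.9477
L = P_1 × P_2 = 0.5974 × 0.9477 = 0.56622

0.5662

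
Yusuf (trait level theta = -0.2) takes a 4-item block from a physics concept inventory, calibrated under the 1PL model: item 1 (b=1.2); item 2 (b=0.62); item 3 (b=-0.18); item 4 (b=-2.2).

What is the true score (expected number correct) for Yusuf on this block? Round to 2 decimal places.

1.88

P(theta) = 1 / (1 + exp(−(theta − b)))
P_1 = 1/(1+e^{1.4000}) = 0.1978
P_2 = 1/(1+e^{0.8200}) = 0.3058
P_3 = 1/(1+e^{0.0200}) = 0.4950
P_4 = 1/(1+e^{-2.0000}) = 0.8808
E[score] = 0.1978 + 0.3058 + 0.4950 + 0.8808 = 1.8794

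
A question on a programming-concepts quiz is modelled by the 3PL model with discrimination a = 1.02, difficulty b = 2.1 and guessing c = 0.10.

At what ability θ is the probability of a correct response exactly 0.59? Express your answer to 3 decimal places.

P(θ) = c + (1 − c) · 1 / (1 + exp(−a(θ − b)))
Remove guessing floor: (0.59 − 0.10)/(1 − 0.10) = 0.5444
logit = ln(0.5444/0.4556) = 0.1782
θ = b + logit/(a) = 2.1 + 0.1782/1.0200 = 2.2748

2.275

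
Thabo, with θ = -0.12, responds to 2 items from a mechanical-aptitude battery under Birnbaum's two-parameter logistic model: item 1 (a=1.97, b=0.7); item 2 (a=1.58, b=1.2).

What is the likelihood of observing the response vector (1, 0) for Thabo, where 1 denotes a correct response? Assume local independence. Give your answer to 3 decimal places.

P(θ) = 1 / (1 + exp(−a(θ − b)))
P_1 = 1/(1+e^{1.6154}) = 0.1658
P_2 = 1/(1+e^{2.0856}) = 0.1105
L = P_1 × (1−P_2) = 0.1658 × 0.8895 = 0.14751

0.148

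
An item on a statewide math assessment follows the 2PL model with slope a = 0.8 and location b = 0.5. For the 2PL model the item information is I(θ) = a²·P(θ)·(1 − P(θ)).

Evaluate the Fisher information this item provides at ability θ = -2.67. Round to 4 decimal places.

0.0435

P = 1/(1+e^{2.5360}) = 0.0734
P(1−P) = 0.0734 × 0.9266 = 0.0680
I = a² × P(1−P) = 0.8² × 0.0680 = 0.04351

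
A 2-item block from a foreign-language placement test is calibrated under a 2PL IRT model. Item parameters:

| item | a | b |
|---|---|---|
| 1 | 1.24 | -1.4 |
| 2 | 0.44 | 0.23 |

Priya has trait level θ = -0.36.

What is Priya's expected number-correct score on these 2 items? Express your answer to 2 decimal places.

1.22

P(θ) = 1 / (1 + exp(−a(θ − b)))
P_1 = 1/(1+e^{-1.2896}) = 0.7841
P_2 = 1/(1+e^{0.2596}) = 0.4355
E[score] = 0.7841 + 0.4355 = 1.2195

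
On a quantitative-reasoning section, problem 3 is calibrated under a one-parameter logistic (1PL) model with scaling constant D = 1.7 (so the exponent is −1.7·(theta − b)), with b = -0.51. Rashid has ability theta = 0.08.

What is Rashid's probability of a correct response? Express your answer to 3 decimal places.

0.732

P(theta) = 1 / (1 + exp(−D·(theta − b)))
Exponent: 1.7 × (0.08 − (-0.51)) = 1.0030
1/(1 + e^{-1.0030}) = 0.7316
P = 0.7316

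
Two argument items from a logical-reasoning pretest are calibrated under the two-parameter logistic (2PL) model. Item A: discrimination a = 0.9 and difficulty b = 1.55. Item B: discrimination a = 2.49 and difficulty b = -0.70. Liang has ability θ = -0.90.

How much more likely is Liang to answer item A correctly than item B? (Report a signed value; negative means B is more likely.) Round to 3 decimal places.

-0.279

P(θ) = 1 / (1 + exp(−a(θ − b)))
P_A = 0.0993
P_B = 0.3780
P_A − P_B = -0.2787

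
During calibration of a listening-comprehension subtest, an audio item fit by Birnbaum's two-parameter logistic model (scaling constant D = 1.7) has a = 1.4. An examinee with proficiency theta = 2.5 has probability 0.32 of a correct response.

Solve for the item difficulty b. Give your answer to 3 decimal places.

P(theta) = 1 / (1 + exp(−D·a(theta − b)))
logit(0.32) = ln(0.32/0.68) = -0.7538
b = theta − logit/(1.7·a) = 2.5 − (-0.7538)/2.3800 = 2.8167

2.817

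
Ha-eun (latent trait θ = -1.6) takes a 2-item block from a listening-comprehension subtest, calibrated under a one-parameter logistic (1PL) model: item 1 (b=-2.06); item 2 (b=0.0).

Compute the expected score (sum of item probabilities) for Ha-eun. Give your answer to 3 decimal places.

0.781

P(θ) = 1 / (1 + exp(−(θ − b)))
P_1 = 1/(1+e^{-0.4600}) = 0.6130
P_2 = 1/(1+e^{1.6000}) = 0.1680
E[score] = 0.6130 + 0.1680 = 0.7810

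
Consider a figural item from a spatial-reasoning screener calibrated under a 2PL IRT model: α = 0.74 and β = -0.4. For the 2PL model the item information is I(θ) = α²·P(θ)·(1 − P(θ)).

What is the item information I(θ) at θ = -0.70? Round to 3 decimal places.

0.135

P = 1/(1+e^{0.2220}) = 0.4447
P(1−P) = 0.4447 × 0.5553 = 0.2469
I = α² × P(1−P) = 0.74² × 0.2469 = 0.13523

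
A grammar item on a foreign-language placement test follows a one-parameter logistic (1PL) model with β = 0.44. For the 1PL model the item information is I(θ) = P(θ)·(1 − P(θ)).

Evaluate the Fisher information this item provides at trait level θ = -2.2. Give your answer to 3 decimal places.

P = 1/(1+e^{2.6400}) = 0.0666
P(1−P) = 0.0666 × 0.9334 = 0.0622
I = P(1−P) = 0.06217

0.062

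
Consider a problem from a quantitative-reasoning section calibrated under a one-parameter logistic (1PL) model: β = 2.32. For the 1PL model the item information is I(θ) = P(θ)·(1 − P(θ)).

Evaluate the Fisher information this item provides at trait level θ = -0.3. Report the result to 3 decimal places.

P = 1/(1+e^{2.6200}) = 0.0679
P(1−P) = 0.0679 × 0.9321 = 0.0633
I = P(1−P) = 0.06326

0.063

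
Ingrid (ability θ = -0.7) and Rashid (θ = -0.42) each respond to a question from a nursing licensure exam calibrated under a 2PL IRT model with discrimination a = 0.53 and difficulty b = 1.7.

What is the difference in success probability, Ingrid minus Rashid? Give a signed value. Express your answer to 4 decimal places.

P(θ) = 1 / (1 + exp(−a(θ − b)))
P(Ingrid) = 0.2189  [exponent -1.2720]
P(Rashid) = 0.2453  [exponent -1.1236]
Difference = 0.2189 − 0.2453 = -0.0264

-0.0264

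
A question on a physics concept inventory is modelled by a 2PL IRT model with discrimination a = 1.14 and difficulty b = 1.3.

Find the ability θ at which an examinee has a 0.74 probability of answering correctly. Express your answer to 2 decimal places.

P(θ) = 1 / (1 + exp(−a(θ − b)))
logit = ln(0.7400/0.2600) = 1.0460
θ = b + logit/(a) = 1.3 + 1.0460/1.1400 = 2.2175

2.22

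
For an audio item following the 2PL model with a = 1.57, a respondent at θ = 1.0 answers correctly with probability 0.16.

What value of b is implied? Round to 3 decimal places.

P(θ) = 1 / (1 + exp(−a(θ − b)))
logit(0.16) = ln(0.16/0.84) = -1.6582
b = θ − logit/(a) = 1.0 − (-1.6582)/1.5700 = 2.0562

2.056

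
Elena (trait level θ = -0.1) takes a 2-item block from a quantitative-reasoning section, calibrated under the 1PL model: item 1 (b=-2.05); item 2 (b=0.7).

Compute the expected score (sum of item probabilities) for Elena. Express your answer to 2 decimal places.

1.19

P(θ) = 1 / (1 + exp(−(θ − b)))
P_1 = 1/(1+e^{-1.9500}) = 0.8754
P_2 = 1/(1+e^{0.8000}) = 0.3100
E[score] = 0.8754 + 0.3100 = 1.1855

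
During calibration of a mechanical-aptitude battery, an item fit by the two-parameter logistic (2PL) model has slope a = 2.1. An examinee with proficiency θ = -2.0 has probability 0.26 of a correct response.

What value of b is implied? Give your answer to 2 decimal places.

P(θ) = 1 / (1 + exp(−a(θ − b)))
logit(0.26) = ln(0.26/0.74) = -1.0460
b = θ − logit/(a) = -2.0 − (-1.0460)/2.1000 = -1.5019

-1.50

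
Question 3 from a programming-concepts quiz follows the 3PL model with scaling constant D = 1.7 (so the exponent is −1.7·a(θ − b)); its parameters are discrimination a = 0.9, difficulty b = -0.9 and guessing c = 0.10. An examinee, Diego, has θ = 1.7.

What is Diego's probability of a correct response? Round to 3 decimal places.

P(θ) = c + (1 − c) · 1 / (1 + exp(−D·a(θ − b)))
Exponent: 1.7 × 0.9 × (1.7 − (-0.9)) = 3.9780
1/(1 + e^{-3.9780}) = 0.9816
P = 0.10 + 0.90 × 0.9816 = 0.9835

0.983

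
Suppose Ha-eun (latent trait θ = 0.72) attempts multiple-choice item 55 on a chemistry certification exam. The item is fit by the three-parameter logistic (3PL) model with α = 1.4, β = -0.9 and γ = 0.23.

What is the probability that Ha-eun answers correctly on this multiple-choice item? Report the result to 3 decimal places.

P(θ) = γ + (1 − γ) · 1 / (1 + exp(−α(θ − β)))
Exponent: 1.4 × (0.72 − (-0.9)) = 2.2680
1/(1 + e^{-2.2680}) = 0.9062
P = 0.23 + 0.77 × 0.9062 = 0.9278

0.928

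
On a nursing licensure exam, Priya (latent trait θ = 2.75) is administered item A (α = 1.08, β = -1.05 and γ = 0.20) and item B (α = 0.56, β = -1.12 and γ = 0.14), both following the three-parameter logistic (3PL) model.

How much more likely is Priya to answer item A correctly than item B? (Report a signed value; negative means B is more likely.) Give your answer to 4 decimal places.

0.0754

P(θ) = γ + (1 − γ) · 1 / (1 + exp(−α(θ − β)))
P_A = 0.9870
P_B = 0.9116
P_A − P_B = 0.0754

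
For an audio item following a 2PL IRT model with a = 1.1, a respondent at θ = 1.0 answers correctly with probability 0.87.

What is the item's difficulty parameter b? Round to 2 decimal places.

P(θ) = 1 / (1 + exp(−a(θ − b)))
logit(0.87) = ln(0.87/0.13) = 1.9010
b = θ − logit/(a) = 1.0 − 1.9010/1.1000 = -0.7281

-0.73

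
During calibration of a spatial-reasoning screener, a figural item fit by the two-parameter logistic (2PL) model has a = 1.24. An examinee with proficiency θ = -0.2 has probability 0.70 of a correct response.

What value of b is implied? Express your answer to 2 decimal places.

-0.88

P(θ) = 1 / (1 + exp(−a(θ − b)))
logit(0.70) = ln(0.70/0.30) = 0.8473
b = θ − logit/(a) = -0.2 − 0.8473/1.2400 = -0.8833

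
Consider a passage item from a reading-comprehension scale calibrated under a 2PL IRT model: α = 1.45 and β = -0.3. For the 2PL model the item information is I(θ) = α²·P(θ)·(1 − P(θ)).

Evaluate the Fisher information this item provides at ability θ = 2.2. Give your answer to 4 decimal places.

0.0532

P = 1/(1+e^{-3.6250}) = 0.9740
P(1−P) = 0.9740 × 0.0260 = 0.0253
I = α² × P(1−P) = 1.45² × 0.0253 = 0.05316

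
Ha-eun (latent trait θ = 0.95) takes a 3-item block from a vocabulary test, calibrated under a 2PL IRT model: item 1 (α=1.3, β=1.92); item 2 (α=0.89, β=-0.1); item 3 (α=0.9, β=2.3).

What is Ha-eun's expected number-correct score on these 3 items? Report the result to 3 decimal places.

1.168

P(θ) = 1 / (1 + exp(−α(θ − β)))
P_1 = 1/(1+e^{1.2610}) = 0.2208
P_2 = 1/(1+e^{-0.9345}) = 0.7180
P_3 = 1/(1+e^{1.2150}) = 0.2288
E[score] = 0.2208 + 0.7180 + 0.2288 = 1.1676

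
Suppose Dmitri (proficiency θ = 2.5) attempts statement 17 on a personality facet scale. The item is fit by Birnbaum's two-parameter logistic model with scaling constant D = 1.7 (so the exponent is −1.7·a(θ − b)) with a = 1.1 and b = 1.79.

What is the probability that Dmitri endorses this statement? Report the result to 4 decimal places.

0.7905

P(θ) = 1 / (1 + exp(−D·a(θ − b)))
Exponent: 1.7 × 1.1 × (2.5 − 1.79) = 1.3277
1/(1 + e^{-1.3277}) = 0.7905
P = 0.7905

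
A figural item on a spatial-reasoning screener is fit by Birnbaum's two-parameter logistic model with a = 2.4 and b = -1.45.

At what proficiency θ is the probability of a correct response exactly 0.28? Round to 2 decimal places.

-1.84

P(θ) = 1 / (1 + exp(−a(θ − b)))
logit = ln(0.2800/0.7200) = -0.9445
θ = b + logit/(a) = -1.45 + (-0.9445)/2.4000 = -1.8435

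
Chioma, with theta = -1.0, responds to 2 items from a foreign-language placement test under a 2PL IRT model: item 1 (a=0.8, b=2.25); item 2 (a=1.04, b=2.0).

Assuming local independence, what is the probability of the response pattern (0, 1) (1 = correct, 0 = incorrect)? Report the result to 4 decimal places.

0.0394

P(theta) = 1 / (1 + exp(−a(theta − b)))
P_1 = 1/(1+e^{2.6000}) = 0.0691
P_2 = 1/(1+e^{3.1200}) = 0.0423
L = (1−P_1) × P_2 = 0.9309 × 0.0423 = 0.03937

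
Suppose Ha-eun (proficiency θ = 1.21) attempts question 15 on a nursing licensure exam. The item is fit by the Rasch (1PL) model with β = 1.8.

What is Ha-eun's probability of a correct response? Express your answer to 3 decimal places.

0.357

P(θ) = 1 / (1 + exp(−(θ − β)))
Exponent: (1.21 − 1.8) = -0.5900
1/(1 + e^{0.5900}) = 0.3566
P = 0.3566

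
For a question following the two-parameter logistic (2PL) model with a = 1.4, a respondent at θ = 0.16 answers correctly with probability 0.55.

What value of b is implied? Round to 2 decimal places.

0.02

P(θ) = 1 / (1 + exp(−a(θ − b)))
logit(0.55) = ln(0.55/0.45) = 0.2007
b = θ − logit/(a) = 0.16 − 0.2007/1.4000 = 0.0167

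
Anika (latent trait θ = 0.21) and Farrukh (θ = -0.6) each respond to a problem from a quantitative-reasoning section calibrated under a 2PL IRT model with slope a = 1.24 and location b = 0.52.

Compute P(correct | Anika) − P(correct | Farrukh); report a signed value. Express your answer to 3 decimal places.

P(θ) = 1 / (1 + exp(−a(θ − b)))
P(Anika) = 0.4051  [exponent -0.3844]
P(Farrukh) = 0.1996  [exponent -1.3888]
Difference = 0.4051 − 0.1996 = 0.2055

0.205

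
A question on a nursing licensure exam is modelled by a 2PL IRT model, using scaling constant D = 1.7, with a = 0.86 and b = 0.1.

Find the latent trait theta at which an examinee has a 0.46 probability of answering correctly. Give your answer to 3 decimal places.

P(theta) = 1 / (1 + exp(−D·a(theta − b)))
logit = ln(0.4600/0.5400) = -0.1603
theta = b + logit/(1.7·a) = 0.1 + (-0.1603)/1.4620 = -0.0097

-0.010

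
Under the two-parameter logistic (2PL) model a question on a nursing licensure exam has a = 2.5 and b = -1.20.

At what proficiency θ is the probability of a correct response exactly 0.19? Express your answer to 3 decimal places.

-1.780

P(θ) = 1 / (1 + exp(−a(θ − b)))
logit = ln(0.1900/0.8100) = -1.4500
θ = b + logit/(a) = -1.20 + (-1.4500)/2.5000 = -1.7800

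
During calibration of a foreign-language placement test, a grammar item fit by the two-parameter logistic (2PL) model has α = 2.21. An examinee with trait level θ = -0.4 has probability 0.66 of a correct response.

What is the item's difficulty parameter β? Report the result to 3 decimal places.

P(θ) = 1 / (1 + exp(−α(θ − β)))
logit(0.66) = ln(0.66/0.34) = 0.6633
β = θ − logit/(α) = -0.4 − 0.6633/2.2100 = -0.7001

-0.700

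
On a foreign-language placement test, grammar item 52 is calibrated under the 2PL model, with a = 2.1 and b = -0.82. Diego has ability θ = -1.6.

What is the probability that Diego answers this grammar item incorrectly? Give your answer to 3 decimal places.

0.837

P(θ) = 1 / (1 + exp(−a(θ − b)))
Exponent: 2.1 × (-1.6 − (-0.82)) = -1.6380
1/(1 + e^{1.6380}) = 0.1627
P(incorrect) = 1 − 0.1627 = 0.8373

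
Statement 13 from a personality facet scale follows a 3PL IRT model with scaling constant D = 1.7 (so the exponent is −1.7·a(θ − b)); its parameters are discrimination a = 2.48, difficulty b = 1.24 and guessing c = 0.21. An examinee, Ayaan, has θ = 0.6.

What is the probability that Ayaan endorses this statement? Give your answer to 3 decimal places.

P(θ) = c + (1 − c) · 1 / (1 + exp(−D·a(θ − b)))
Exponent: 1.7 × 2.48 × (0.6 − 1.24) = -2.6982
1/(1 + e^{2.6982}) = 0.0631
P = 0.21 + 0.79 × 0.0631 = 0.2598

0.260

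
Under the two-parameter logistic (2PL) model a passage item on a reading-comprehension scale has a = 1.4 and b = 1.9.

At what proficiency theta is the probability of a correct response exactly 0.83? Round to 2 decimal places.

P(theta) = 1 / (1 + exp(−a(theta − b)))
logit = ln(0.8300/0.1700) = 1.5856
theta = b + logit/(a) = 1.9 + 1.5856/1.4000 = 3.0326

3.03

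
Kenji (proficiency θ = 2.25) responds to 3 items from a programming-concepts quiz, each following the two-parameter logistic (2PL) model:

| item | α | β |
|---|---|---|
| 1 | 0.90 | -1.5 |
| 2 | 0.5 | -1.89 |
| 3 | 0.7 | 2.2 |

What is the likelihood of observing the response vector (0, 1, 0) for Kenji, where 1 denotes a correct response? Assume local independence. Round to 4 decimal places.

P(θ) = 1 / (1 + exp(−α(θ − β)))
P_1 = 1/(1+e^{-3.3750}) = 0.9669
P_2 = 1/(1+e^{-2.0700}) = 0.8880
P_3 = 1/(1+e^{-0.0350}) = 0.5087
L = (1−P_1) × P_2 × (1−P_3) = 0.0331 × 0.8880 × 0.4913 = 0.01443

0.0144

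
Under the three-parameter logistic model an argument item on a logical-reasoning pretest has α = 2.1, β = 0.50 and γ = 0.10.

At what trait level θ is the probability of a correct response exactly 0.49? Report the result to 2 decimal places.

P(θ) = γ + (1 − γ) · 1 / (1 + exp(−α(θ − β)))
Remove guessing floor: (0.49 − 0.10)/(1 − 0.10) = 0.4333
logit = ln(0.4333/0.5667) = -0.2683
θ = β + logit/(α) = 0.50 + (-0.2683)/2.1000 = 0.3723

0.37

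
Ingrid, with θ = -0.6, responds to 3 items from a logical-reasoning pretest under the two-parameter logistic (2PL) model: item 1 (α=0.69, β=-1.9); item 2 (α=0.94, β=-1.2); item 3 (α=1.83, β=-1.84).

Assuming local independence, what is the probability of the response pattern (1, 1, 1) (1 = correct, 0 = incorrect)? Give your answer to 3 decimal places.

0.410

P(θ) = 1 / (1 + exp(−α(θ − β)))
P_1 = 1/(1+e^{-0.8970}) = 0.7103
P_2 = 1/(1+e^{-0.5640}) = 0.6374
P_3 = 1/(1+e^{-2.2692}) = 0.9063
L = P_1 × P_2 × P_3 = 0.7103 × 0.6374 × 0.9063 = 0.41032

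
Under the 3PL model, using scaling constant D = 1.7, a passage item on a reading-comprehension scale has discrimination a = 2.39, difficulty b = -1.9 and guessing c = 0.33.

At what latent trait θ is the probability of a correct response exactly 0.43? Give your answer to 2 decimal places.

-2.33

P(θ) = c + (1 − c) · 1 / (1 + exp(−D·a(θ − b)))
Remove guessing floor: (0.43 − 0.33)/(1 − 0.33) = 0.1493
logit = ln(0.1493/0.8507) = -1.7405
θ = b + logit/(1.7·a) = -1.9 + (-1.7405)/4.0630 = -2.3284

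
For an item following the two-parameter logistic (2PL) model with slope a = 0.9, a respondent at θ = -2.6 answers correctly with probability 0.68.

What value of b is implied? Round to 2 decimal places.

-3.44

P(θ) = 1 / (1 + exp(−a(θ − b)))
logit(0.68) = ln(0.68/0.32) = 0.7538
b = θ − logit/(a) = -2.6 − 0.7538/0.9000 = -3.4375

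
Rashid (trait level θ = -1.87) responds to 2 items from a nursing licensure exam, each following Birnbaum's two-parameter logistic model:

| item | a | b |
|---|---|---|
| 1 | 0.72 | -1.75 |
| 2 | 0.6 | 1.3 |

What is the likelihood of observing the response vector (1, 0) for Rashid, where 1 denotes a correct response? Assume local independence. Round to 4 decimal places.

P(θ) = 1 / (1 + exp(−a(θ − b)))
P_1 = 1/(1+e^{0.0864}) = 0.4784
P_2 = 1/(1+e^{1.9020}) = 0.1299
L = P_1 × (1−P_2) = 0.4784 × 0.8701 = 0.41628

0.4163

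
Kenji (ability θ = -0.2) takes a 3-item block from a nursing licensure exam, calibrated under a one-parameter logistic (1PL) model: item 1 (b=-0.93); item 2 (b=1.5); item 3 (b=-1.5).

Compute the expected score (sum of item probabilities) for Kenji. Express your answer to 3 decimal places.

P(θ) = 1 / (1 + exp(−(θ − b)))
P_1 = 1/(1+e^{-0.7300}) = 0.6748
P_2 = 1/(1+e^{1.7000}) = 0.1545
P_3 = 1/(1+e^{-1.3000}) = 0.7858
E[score] = 0.6748 + 0.1545 + 0.7858 = 1.6151

1.615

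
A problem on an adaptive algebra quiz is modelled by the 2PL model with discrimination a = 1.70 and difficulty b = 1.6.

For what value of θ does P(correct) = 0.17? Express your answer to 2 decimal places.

0.67

P(θ) = 1 / (1 + exp(−a(θ − b)))
logit = ln(0.1700/0.8300) = -1.5856
θ = b + logit/(a) = 1.6 + (-1.5856)/1.7000 = 0.6673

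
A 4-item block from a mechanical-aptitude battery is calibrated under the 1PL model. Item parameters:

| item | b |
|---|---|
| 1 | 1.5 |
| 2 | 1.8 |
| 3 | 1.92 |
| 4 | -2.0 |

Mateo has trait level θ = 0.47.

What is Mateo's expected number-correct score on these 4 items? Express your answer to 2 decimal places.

P(θ) = 1 / (1 + exp(−(θ − b)))
P_1 = 1/(1+e^{1.0300}) = 0.2631
P_2 = 1/(1+e^{1.3300}) = 0.2092
P_3 = 1/(1+e^{1.4500}) = 0.1900
P_4 = 1/(1+e^{-2.4700}) = 0.9220
E[score] = 0.2631 + 0.2092 + 0.1900 + 0.9220 = 1.5843

1.58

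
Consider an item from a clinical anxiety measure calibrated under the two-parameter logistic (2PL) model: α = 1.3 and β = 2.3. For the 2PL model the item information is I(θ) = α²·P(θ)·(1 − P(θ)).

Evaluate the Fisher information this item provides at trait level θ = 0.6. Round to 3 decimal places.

P = 1/(1+e^{2.2100}) = 0.0989
P(1−P) = 0.0989 × 0.9011 = 0.0891
I = α² × P(1−P) = 1.3² × 0.0891 = 0.15055

0.151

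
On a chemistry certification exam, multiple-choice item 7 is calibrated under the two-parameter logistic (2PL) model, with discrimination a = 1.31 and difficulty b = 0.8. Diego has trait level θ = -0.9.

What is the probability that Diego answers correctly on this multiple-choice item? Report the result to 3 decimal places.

0.097

P(θ) = 1 / (1 + exp(−a(θ − b)))
Exponent: 1.31 × (-0.9 − 0.8) = -2.2270
1/(1 + e^{2.2270}) = 0.0974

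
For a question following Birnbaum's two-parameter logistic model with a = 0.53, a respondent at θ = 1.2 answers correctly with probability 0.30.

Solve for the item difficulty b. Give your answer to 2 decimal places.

2.80

P(θ) = 1 / (1 + exp(−a(θ − b)))
logit(0.30) = ln(0.30/0.70) = -0.8473
b = θ − logit/(a) = 1.2 − (-0.8473)/0.5300 = 2.7987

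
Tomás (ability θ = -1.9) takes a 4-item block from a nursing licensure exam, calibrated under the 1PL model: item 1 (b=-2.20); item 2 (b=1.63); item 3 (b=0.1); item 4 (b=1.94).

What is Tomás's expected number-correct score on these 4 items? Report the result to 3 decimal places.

0.743

P(θ) = 1 / (1 + exp(−(θ − b)))
P_1 = 1/(1+e^{-0.3000}) = 0.5744
P_2 = 1/(1+e^{3.5300}) = 0.0285
P_3 = 1/(1+e^{2.0000}) = 0.1192
P_4 = 1/(1+e^{3.8400}) = 0.0210
E[score] = 0.5744 + 0.0285 + 0.1192 + 0.0210 = 0.7432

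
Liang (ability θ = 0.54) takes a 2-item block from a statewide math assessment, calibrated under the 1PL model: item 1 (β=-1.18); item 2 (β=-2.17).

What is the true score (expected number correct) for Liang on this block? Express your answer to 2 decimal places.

1.79

P(θ) = 1 / (1 + exp(−(θ − β)))
P_1 = 1/(1+e^{-1.7200}) = 0.8481
P_2 = 1/(1+e^{-2.7100}) = 0.9376
E[score] = 0.8481 + 0.9376 = 1.7857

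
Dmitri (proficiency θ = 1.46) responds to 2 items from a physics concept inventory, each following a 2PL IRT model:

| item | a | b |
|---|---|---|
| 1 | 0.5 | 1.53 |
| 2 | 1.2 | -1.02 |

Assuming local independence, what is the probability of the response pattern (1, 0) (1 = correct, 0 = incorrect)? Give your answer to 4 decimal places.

0.0238

P(θ) = 1 / (1 + exp(−a(θ − b)))
P_1 = 1/(1+e^{0.0350}) = 0.4913
P_2 = 1/(1+e^{-2.9760}) = 0.9515
L = P_1 × (1−P_2) = 0.4913 × 0.0485 = 0.02384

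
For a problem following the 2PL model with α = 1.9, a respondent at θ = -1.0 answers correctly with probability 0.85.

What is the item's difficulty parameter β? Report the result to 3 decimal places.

-1.913

P(θ) = 1 / (1 + exp(−α(θ − β)))
logit(0.85) = ln(0.85/0.15) = 1.7346
β = θ − logit/(α) = -1.0 − 1.7346/1.9000 = -1.9129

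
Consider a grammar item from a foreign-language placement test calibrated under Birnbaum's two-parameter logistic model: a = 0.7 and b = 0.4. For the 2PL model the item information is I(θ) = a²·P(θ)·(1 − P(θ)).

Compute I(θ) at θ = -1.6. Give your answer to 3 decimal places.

0.078

P = 1/(1+e^{1.4000}) = 0.1978
P(1−P) = 0.1978 × 0.8022 = 0.1587
I = a² × P(1−P) = 0.7² × 0.1587 = 0.07776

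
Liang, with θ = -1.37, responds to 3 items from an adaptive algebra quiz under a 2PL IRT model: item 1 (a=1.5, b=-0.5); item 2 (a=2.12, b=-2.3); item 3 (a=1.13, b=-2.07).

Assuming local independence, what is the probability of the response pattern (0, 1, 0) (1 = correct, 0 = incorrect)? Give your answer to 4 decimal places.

P(θ) = 1 / (1 + exp(−a(θ − b)))
P_1 = 1/(1+e^{1.3050}) = 0.2133
P_2 = 1/(1+e^{-1.9716}) = 0.8778
P_3 = 1/(1+e^{-0.7910}) = 0.6880
L = (1−P_1) × P_2 × (1−P_3) = 0.7867 × 0.8778 × 0.3120 = 0.21541

0.2154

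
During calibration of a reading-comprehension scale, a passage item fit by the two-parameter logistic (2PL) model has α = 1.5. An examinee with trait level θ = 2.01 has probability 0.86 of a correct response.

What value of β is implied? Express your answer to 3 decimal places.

0.800

P(θ) = 1 / (1 + exp(−α(θ − β)))
logit(0.86) = ln(0.86/0.14) = 1.8153
β = θ − logit/(α) = 2.01 − 1.8153/1.5000 = 0.7998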